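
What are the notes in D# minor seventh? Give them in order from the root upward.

D#  F#  A#  C#

D# minor seventh is a minor seventh built on D#.
Root: D#
Minor 3rd (3rd): F#
Perfect 5th (5th): A#
Minor 7th (7th): C#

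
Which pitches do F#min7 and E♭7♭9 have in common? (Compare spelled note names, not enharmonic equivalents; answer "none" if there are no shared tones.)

none

F#min7: F# A C# E
E♭7♭9: Eb G Bb Db Fb
Common to both → none.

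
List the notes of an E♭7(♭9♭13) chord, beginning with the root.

E♭7(♭9♭13): dominant seventh flat nine flat thirteen on E♭.
root → E♭
3rd (major 3rd) → G
5th (perfect 5th) → B♭
7th (minor 7th) → D♭
9th (minor 9th) → F♭
13th (minor 13th) → C♭

E♭ – G – B♭ – D♭ – F♭ – C♭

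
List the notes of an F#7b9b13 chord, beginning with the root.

F#  A#  C#  E  G  D

F#7b9b13: dominant seventh flat nine flat thirteen on F#.
F# — root
A# — major 3rd
C# — perfect 5th
E — minor 7th
G — minor 9th
D — minor 13th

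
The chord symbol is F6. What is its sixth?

D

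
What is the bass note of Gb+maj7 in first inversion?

Bb

Gb+maj7 in root position is Gb–Bb–D–F.
First inversion places the third in the bass, which is Bb.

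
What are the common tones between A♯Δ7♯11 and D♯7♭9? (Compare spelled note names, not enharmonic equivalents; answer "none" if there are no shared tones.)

A♯Δ7♯11 = A#, C##, E#, G##, D##.
D♯7♭9 = D#, F##, A#, C#, E.
Shared: A#.

A#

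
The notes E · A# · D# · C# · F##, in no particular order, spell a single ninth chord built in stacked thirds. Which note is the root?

Arranged so that each adjacent pair is a third by letter name: D# – F## – A# – C# – E.
The bottom of that stack, D#, is the root (this is D# dominant seventh flat nine).

D#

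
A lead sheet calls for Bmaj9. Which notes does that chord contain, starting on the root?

B, D#, F#, A#, C#

Bmaj9 is a major ninth built on B.
root → B
3rd (major 3rd) → D#
5th (perfect 5th) → F#
7th (major 7th) → A#
9th (major 9th) → C#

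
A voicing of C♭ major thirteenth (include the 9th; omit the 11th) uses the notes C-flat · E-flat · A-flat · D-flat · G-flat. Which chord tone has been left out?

C♭ major thirteenth = C-flat, E-flat, G-flat, B-flat, D-flat, A-flat. The voicing lacks the 7th (major 7th), B-flat.

B-flat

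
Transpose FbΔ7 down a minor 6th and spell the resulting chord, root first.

Transposed root: Fb → Ab (minor 6th down). So we spell Ab major seventh:
root → Ab
3rd (major 3rd) → C
5th (perfect 5th) → Eb
7th (major 7th) → G

Ab, C, Eb, G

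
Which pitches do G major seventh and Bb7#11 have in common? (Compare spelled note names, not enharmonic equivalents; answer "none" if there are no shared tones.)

G major seventh = G, B, D, F♯.
Bb7#11 = B♭, D, F, A♭, E.
Shared: D.

D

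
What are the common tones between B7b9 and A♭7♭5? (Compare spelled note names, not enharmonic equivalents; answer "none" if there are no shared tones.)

B7b9 = B, D♯, F♯, A, C.
A♭7♭5 = A♭, C, E𝄫, G♭.
Shared: C.

C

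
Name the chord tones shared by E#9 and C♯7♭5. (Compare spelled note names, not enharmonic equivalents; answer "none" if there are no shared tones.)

E#9 = E#, G##, B#, D#, F##.
C♯7♭5 = C#, E#, G, B.
Shared: E#.

E#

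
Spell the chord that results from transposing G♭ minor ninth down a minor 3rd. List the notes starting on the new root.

G-flat down a minor 3rd → E-flat. New chord: E-flat minor ninth.
- root: E-flat
- minor 3rd: G-flat
- perfect 5th: B-flat
- minor 7th: D-flat
- major 9th: F

E-flat, G-flat, B-flat, D-flat, F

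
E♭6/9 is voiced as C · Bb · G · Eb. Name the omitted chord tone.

The full E♭6/9 chord is Eb, G, Bb, C, F.
Comparing with the voicing, the major 9th (9th) — F — is absent.

F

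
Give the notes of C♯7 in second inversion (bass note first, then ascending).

C♯7 = C♯–E♯–G♯–B; second inversion → fifth (G♯) lowest.

G♯, B, C♯, E♯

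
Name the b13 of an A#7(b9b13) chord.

F♯

Root of A#7(b9b13) = A♯. The 13th is a minor 13th: A♯ up a minor 13th → F♯.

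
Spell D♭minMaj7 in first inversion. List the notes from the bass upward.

F♭  A♭  C  D♭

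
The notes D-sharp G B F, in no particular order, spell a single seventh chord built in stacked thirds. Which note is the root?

G

Arranged so that each adjacent pair is a third by letter name: G – B – D-sharp – F.
The bottom of that stack, G, is the root (this is G augmented seventh).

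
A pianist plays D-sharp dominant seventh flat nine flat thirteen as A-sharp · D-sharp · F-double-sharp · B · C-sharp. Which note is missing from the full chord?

D-sharp dominant seventh flat nine flat thirteen = D-sharp, F-double-sharp, A-sharp, C-sharp, E, B. The voicing lacks the 9th (minor 9th), E.

E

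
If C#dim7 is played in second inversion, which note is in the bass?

G

C#dim7 in root position is C#–E–G–Bb.
Second inversion places the fifth in the bass, which is G.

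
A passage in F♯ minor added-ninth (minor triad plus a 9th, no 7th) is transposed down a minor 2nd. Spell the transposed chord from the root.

E-sharp, G-sharp, B-sharp, F-double-sharp

Transposed root: F-sharp → E-sharp (minor 2nd down). So we spell E-sharp minor added-ninth:
Root: E-sharp
Minor 3rd (3rd): G-sharp
Perfect 5th (5th): B-sharp
Major 9th (9th): F-double-sharp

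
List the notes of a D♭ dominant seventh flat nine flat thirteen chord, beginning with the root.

D♭ dominant seventh flat nine flat thirteen: dominant seventh flat nine flat thirteen on Db.
root → Db
3rd (major 3rd) → F
5th (perfect 5th) → Ab
7th (minor 7th) → Cb
9th (minor 9th) → Ebb
13th (minor 13th) → Bbb

Db – F – Ab – Cb – Ebb – Bbb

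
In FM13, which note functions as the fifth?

C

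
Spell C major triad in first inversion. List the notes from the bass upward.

In root position, C major triad is C–E–G.
First inversion puts the third (E) in the bass.

E  G  C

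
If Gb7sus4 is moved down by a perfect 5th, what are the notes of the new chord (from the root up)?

Cb Fb Gb Bbb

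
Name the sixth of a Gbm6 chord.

Gbm6 is built on Gb; its 6th is a major 6th above the root.
A sixth above G uses the letter E, and the major 6th above Gb is Eb.

Eb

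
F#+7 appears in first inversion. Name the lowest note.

A♯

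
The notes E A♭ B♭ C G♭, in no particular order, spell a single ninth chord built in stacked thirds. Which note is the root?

Arranged so that each adjacent pair is a third by letter name: A♭ – C – E – G♭ – B♭.
The bottom of that stack, A♭, is the root (this is A♭ dominant ninth sharp five).

A♭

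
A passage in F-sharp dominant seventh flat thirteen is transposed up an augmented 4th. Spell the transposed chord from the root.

F# up an augmented 4th → B#. New chord: B# dominant seventh flat thirteen.
- root: B#
- major 3rd: D##
- perfect 5th: F##
- minor 7th: A#
- minor 13th: G#

B#  D##  F##  A#  G#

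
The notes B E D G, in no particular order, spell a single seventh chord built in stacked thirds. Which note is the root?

E

Stacking in thirds gives E – G – B – D, so E is the root — E minor seventh.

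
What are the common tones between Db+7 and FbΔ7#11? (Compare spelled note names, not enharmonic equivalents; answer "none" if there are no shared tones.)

C♭

Db+7 = D♭, F, A, C♭.
FbΔ7#11 = F♭, A♭, C♭, E♭, B♭.
Shared: C♭.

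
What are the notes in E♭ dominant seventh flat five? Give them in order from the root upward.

E-flat – G – B-double-flat – D-flat

Root E-flat, quality dominant seventh flat five:
root → E-flat
3rd (major 3rd) → G
5th (diminished 5th) → B-double-flat
7th (minor 7th) → D-flat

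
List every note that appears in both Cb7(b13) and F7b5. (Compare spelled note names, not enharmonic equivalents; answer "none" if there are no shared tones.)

Cb – Eb

Cb7(b13): Cb Eb Gb Bbb Abb
F7b5: F A Cb Eb
Common to both → Cb, Eb.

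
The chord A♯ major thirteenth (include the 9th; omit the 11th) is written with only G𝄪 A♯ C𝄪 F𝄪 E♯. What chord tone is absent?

B♯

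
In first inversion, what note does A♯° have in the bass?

C♯

A♯° in root position is A♯–C♯–E.
First inversion places the third in the bass, which is C♯.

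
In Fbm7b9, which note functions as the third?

Fbm7b9 is built on Fb; its 3rd is a minor 3rd above the root.
A third above F uses the letter A, and the minor 3rd above Fb is Abb.

Abb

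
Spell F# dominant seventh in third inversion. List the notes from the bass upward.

F# dominant seventh = F#–A#–C#–E; third inversion → seventh (E) lowest.

E  F#  A#  C#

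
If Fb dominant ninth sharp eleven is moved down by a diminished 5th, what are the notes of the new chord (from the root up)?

Bb  D  F  Ab  C  E

Transposed root: Fb → Bb (diminished 5th down). So we spell Bb dominant ninth sharp eleven:
- root: Bb
- major 3rd: D
- perfect 5th: F
- minor 7th: Ab
- major 9th: C
- augmented 11th: E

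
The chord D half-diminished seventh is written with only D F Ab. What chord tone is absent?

C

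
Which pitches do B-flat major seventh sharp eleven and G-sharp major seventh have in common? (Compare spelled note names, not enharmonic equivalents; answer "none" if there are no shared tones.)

none

B-flat major seventh sharp eleven = B-flat, D, F, A, E.
G-sharp major seventh = G-sharp, B-sharp, D-sharp, F-double-sharp.
Shared: none.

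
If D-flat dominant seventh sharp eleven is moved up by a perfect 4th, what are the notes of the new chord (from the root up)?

G-flat – B-flat – D-flat – F-flat – C

A perfect 4th up from D-flat is G-flat, so the new chord is G-flat dominant seventh sharp eleven.
- root: G-flat
- major 3rd: B-flat
- perfect 5th: D-flat
- minor 7th: F-flat
- augmented 11th: C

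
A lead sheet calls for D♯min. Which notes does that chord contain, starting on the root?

D♯min is a minor triad built on D#.
Root: D#
Minor 3rd (3rd): F#
Perfect 5th (5th): A#

D# F# A#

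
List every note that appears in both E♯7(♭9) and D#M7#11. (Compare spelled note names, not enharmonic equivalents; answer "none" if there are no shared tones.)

G##, D#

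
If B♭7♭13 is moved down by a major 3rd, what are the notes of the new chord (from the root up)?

Gb  Bb  Db  Fb  Ebb

Transposed root: Bb → Gb (major 3rd down). So we spell Gb dominant seventh flat thirteen:
Root: Gb
Major 3rd (3rd): Bb
Perfect 5th (5th): Db
Minor 7th (7th): Fb
Minor 13th (13th): Ebb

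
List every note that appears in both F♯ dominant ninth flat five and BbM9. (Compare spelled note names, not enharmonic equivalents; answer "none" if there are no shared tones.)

C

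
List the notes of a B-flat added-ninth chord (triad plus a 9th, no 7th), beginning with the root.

Bb – D – F – C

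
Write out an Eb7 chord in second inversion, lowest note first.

In root position, Eb7 is Eb–G–Bb–Db.
Second inversion puts the fifth (Bb) in the bass.

Bb Db Eb G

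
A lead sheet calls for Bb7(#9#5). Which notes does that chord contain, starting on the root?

Bb7(#9#5) is a dominant seventh sharp nine sharp five built on Bb.
- root: Bb
- major 3rd: D
- augmented 5th: F#
- minor 7th: Ab
- augmented 9th: C#

Bb – D – F# – Ab – C#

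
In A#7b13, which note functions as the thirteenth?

A#7b13 is built on A#; its 13th is a minor 13th above the root.
A sixth above A uses the letter F, and the minor 13th above A# is F#.

F#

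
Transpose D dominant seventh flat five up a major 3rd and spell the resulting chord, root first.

Transposed root: D → F♯ (major 3rd up). So we spell F♯ dominant seventh flat five:
F♯ — root
A♯ — major 3rd
C — diminished 5th
E — minor 7th

F♯  A♯  C  E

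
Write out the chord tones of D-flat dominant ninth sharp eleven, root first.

D-flat dominant ninth sharp eleven: dominant ninth sharp eleven on D-flat.
D-flat — root
F — major 3rd
A-flat — perfect 5th
C-flat — minor 7th
E-flat — major 9th
G — augmented 11th

D-flat  F  A-flat  C-flat  E-flat  G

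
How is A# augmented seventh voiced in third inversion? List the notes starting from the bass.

A# augmented seventh = A#–C##–E##–G#; third inversion → seventh (G#) lowest.

G#, A#, C##, E##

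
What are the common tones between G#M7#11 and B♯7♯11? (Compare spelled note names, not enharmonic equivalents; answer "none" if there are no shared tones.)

G#M7#11 = G#, B#, D#, F##, C##.
B♯7♯11 = B#, D##, F##, A#, E##.
Shared: B#, F##.

B# – F##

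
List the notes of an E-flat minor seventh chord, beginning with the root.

Eb  Gb  Bb  Db

E-flat minor seventh is a minor seventh built on Eb.
Eb — root
Gb — minor 3rd
Bb — perfect 5th
Db — minor 7th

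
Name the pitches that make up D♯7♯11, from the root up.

D#  F##  A#  C#  G##

D♯7♯11 is a dominant seventh sharp eleven built on D#.
root → D#
3rd (major 3rd) → F##
5th (perfect 5th) → A#
7th (minor 7th) → C#
11th (augmented 11th) → G##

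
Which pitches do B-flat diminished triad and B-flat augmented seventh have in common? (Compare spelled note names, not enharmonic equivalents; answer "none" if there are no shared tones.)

B-flat

B-flat diminished triad: B-flat D-flat F-flat
B-flat augmented seventh: B-flat D F-sharp A-flat
Common to both → B-flat.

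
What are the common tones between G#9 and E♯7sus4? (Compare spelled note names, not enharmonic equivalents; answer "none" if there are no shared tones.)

B#, D#, A#

G#9 = G#, B#, D#, F#, A#.
E♯7sus4 = E#, A#, B#, D#.
Shared: B#, D#, A#.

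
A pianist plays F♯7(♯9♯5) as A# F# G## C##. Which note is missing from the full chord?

E

F♯7(♯9♯5) = F#, A#, C##, E, G##. The voicing lacks the 7th (minor 7th), E.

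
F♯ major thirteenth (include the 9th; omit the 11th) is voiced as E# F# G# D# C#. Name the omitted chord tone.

The full F♯ major thirteenth chord is F#, A#, C#, E#, G#, D#.
Comparing with the voicing, the major 3rd (3rd) — A# — is absent.

A#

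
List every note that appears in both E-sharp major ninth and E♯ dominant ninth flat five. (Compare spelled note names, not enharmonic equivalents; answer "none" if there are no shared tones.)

E-sharp major ninth = E#, G##, B#, D##, F##.
E♯ dominant ninth flat five = E#, G##, B, D#, F##.
Shared: E#, G##, F##.

E#, G##, F##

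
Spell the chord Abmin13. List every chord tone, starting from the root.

Root Ab, quality minor thirteenth:
Root: Ab
Minor 3rd (3rd): Cb
Perfect 5th (5th): Eb
Minor 7th (7th): Gb
Major 9th (9th): Bb
Perfect 11th (11th): Db
Major 13th (13th): F

Ab  Cb  Eb  Gb  Bb  Db  F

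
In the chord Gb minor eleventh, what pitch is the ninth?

Gb minor eleventh is built on G-flat; its 9th is a major 9th above the root.
A second above G uses the letter A, and the major 9th above G-flat is A-flat.

A-flat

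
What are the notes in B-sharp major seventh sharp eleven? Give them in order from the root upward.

B#, D##, F##, A##, E##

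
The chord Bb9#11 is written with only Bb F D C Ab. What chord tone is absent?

The full Bb9#11 chord is Bb, D, F, Ab, C, E.
Comparing with the voicing, the augmented 11th (11th) — E — is absent.

E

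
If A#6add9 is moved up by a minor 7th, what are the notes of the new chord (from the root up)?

A# up a minor 7th → G#. New chord: G# six-nine.
Root: G#
Major 3rd (3rd): B#
Perfect 5th (5th): D#
Major 6th (6th): E#
Major 9th (9th): A#

G#, B#, D#, E#, A#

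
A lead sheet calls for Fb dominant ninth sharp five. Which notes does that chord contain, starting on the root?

Root F-flat, quality dominant ninth sharp five:
- root: F-flat
- major 3rd: A-flat
- augmented 5th: C
- minor 7th: E-double-flat
- major 9th: G-flat

F-flat A-flat C E-double-flat G-flat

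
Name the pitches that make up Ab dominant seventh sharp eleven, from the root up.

Ab dominant seventh sharp eleven: dominant seventh sharp eleven on Ab.
Ab — root
C — major 3rd
Eb — perfect 5th
Gb — minor 7th
D — augmented 11th

Ab  C  Eb  Gb  D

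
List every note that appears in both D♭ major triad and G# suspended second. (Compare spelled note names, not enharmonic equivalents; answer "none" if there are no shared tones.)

D♭ major triad: D-flat F A-flat
G# suspended second: G-sharp A-sharp D-sharp
Common to both → none.

none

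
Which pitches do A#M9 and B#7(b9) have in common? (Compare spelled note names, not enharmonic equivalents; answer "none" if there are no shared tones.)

A#M9: A# C## E# G## B#
B#7(b9): B# D## F## A# C#
Common to both → A#, B#.

A# B#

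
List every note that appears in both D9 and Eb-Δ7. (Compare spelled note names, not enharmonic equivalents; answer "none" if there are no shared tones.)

D9 = D, F♯, A, C, E.
Eb-Δ7 = E♭, G♭, B♭, D.
Shared: D.

D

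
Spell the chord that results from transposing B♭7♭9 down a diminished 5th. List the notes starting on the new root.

Bb down a diminished 5th → E. New chord: E dominant seventh flat nine.
root → E
3rd (major 3rd) → G#
5th (perfect 5th) → B
7th (minor 7th) → D
9th (minor 9th) → F

E  G#  B  D  F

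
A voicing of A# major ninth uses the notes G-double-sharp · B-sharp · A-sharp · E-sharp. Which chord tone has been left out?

A# major ninth = A-sharp, C-double-sharp, E-sharp, G-double-sharp, B-sharp. The voicing lacks the 3rd (major 3rd), C-double-sharp.

C-double-sharp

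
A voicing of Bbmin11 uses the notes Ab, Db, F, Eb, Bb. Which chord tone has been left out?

C

The full Bbmin11 chord is Bb, Db, F, Ab, C, Eb.
Comparing with the voicing, the major 9th (9th) — C — is absent.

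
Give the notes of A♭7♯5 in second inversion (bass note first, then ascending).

E – Gb – Ab – C

A♭7♯5 = Ab–C–E–Gb; second inversion → fifth (E) lowest.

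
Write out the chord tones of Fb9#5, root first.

F♭ – A♭ – C – E𝄫 – G♭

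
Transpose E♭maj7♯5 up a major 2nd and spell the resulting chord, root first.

F, A, C#, E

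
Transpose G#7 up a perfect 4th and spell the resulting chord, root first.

G# up a perfect 4th → C#. New chord: C# dominant seventh.
- root: C#
- major 3rd: E#
- perfect 5th: G#
- minor 7th: B

C#, E#, G#, B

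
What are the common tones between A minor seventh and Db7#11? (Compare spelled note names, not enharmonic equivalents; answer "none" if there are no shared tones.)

A minor seventh: A C E G
Db7#11: D♭ F A♭ C♭ G
Common to both → G.

G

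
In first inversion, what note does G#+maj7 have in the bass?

B#

G#+maj7 = G#–B#–D##–F##. First inversion → third in the bass = B#.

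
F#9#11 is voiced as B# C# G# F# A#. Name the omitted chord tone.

The full F#9#11 chord is F#, A#, C#, E, G#, B#.
Comparing with the voicing, the minor 7th (7th) — E — is absent.

E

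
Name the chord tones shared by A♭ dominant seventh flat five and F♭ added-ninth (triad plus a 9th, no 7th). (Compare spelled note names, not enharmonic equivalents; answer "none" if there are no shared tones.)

Ab – Gb

A♭ dominant seventh flat five = Ab, C, Ebb, Gb.
F♭ added-ninth = Fb, Ab, Cb, Gb.
Shared: Ab, Gb.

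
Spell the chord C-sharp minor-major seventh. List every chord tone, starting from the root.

C-sharp minor-major seventh is a minor-major seventh built on C#.
C# — root
E — minor 3rd
G# — perfect 5th
B# — major 7th

C# – E – G# – B#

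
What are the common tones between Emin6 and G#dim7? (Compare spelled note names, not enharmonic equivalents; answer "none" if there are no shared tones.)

Emin6: E G B C♯
G#dim7: G♯ B D F
Common to both → B.

B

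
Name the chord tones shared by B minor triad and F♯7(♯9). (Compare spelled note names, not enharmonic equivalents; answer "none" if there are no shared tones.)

F#

B minor triad: B D F#
F♯7(♯9): F# A# C# E G##
Common to both → F#.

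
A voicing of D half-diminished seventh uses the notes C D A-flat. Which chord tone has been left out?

F

D half-diminished seventh = D, F, A-flat, C. The voicing lacks the 3rd (minor 3rd), F.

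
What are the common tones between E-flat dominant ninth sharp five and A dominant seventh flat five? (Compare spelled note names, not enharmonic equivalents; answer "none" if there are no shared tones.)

E-flat – G

E-flat dominant ninth sharp five: E-flat G B D-flat F
A dominant seventh flat five: A C-sharp E-flat G
Common to both → E-flat, G.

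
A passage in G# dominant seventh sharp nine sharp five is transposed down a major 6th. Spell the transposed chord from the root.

B, D-sharp, F-double-sharp, A, C-double-sharp

G-sharp down a major 6th → B. New chord: B dominant seventh sharp nine sharp five.
B — root
D-sharp — major 3rd
F-double-sharp — augmented 5th
A — minor 7th
C-double-sharp — augmented 9th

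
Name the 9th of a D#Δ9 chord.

E#

Root of D#Δ9 = D#. The 9th is a major 9th: D# up a major 9th → E#.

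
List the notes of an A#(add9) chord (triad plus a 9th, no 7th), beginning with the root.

A#  C##  E#  B#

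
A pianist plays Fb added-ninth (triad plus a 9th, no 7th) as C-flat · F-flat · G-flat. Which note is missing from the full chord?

A-flat

The full Fb added-ninth chord is F-flat, A-flat, C-flat, G-flat.
Comparing with the voicing, the major 3rd (3rd) — A-flat — is absent.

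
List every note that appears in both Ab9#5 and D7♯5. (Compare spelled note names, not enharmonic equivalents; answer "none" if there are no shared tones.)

C

Ab9#5: Ab C E Gb Bb
D7♯5: D F# A# C
Common to both → C.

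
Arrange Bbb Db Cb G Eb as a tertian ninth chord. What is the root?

Stacking in thirds gives Cb – Eb – G – Bbb – Db, so Cb is the root — Cb dominant ninth sharp five.

Cb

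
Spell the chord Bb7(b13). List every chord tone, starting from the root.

Bb7(b13) is a dominant seventh flat thirteen built on Bb.
root → Bb
3rd (major 3rd) → D
5th (perfect 5th) → F
7th (minor 7th) → Ab
13th (minor 13th) → Gb

Bb  D  F  Ab  Gb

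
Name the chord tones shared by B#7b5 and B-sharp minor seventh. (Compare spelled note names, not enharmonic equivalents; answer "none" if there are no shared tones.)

B#, A#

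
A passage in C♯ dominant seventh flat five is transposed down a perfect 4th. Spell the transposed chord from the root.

A perfect 4th down from C-sharp is G-sharp, so the new chord is G-sharp dominant seventh flat five.
Root: G-sharp
Major 3rd (3rd): B-sharp
Diminished 5th (5th): D
Minor 7th (7th): F-sharp

G-sharp, B-sharp, D, F-sharp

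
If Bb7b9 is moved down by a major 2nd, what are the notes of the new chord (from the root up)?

Ab, C, Eb, Gb, Bbb

Bb down a major 2nd → Ab. New chord: Ab dominant seventh flat nine.
Root: Ab
Major 3rd (3rd): C
Perfect 5th (5th): Eb
Minor 7th (7th): Gb
Minor 9th (9th): Bbb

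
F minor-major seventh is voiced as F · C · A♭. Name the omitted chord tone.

E

F minor-major seventh = F, A♭, C, E. The voicing lacks the 7th (major 7th), E.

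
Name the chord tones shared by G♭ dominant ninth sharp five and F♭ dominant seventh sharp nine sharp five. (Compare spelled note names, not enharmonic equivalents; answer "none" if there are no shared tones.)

G♭ dominant ninth sharp five = G-flat, B-flat, D, F-flat, A-flat.
F♭ dominant seventh sharp nine sharp five = F-flat, A-flat, C, E-double-flat, G.
Shared: F-flat, A-flat.

F-flat, A-flat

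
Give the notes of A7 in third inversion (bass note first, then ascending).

A7 = A–C#–E–G; third inversion → seventh (G) lowest.

G A C# E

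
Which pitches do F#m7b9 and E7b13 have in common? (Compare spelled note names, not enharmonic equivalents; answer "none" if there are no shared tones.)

E

F#m7b9 = F#, A, C#, E, G.
E7b13 = E, G#, B, D, C.
Shared: E.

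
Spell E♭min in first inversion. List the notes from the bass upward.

Gb, Bb, Eb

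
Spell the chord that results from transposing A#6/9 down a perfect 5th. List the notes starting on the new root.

A♯ down a perfect 5th → D♯. New chord: D♯ six-nine.
Root: D♯
Major 3rd (3rd): F𝄪
Perfect 5th (5th): A♯
Major 6th (6th): B♯
Major 9th (9th): E♯

D♯ – F𝄪 – A♯ – B♯ – E♯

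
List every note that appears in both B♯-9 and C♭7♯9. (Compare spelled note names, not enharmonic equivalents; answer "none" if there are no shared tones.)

B♯-9: B♯ D♯ F𝄪 A♯ C𝄪
C♭7♯9: C♭ E♭ G♭ B𝄫 D
Common to both → none.

none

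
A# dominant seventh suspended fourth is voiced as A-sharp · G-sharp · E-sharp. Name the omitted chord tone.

The full A# dominant seventh suspended fourth chord is A-sharp, D-sharp, E-sharp, G-sharp.
Comparing with the voicing, the perfect 4th (4th) — D-sharp — is absent.

D-sharp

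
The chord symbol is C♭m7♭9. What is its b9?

Root of C♭m7♭9 = Cb. The 9th is a minor 9th: Cb up a minor 9th → Dbb.

Dbb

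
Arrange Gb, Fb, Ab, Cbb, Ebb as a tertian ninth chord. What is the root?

Arranged so that each adjacent pair is a third by letter name: Fb – Ab – Cbb – Ebb – Gb.
The bottom of that stack, Fb, is the root (this is Fb dominant ninth flat five).

Fb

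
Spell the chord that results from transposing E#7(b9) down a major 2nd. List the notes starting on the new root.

D# – F## – A# – C# – E

E# down a major 2nd → D#. New chord: D# dominant seventh flat nine.
D# — root
F## — major 3rd
A# — perfect 5th
C# — minor 7th
E — minor 9th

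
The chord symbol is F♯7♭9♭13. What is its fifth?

C#

Root of F♯7♭9♭13 = F#. The 5th is a perfect 5th: F# up a perfect 5th → C#.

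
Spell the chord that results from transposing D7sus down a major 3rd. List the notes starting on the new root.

D down a major 3rd → Bb. New chord: Bb dominant seventh suspended fourth.
- root: Bb
- perfect 4th: Eb
- perfect 5th: F
- minor 7th: Ab

Bb Eb F Ab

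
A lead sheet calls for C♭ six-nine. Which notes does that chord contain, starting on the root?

C-flat E-flat G-flat A-flat D-flat

C♭ six-nine: six-nine on C-flat.
- root: C-flat
- major 3rd: E-flat
- perfect 5th: G-flat
- major 6th: A-flat
- major 9th: D-flat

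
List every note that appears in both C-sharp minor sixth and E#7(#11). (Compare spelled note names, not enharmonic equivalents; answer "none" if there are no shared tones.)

none

C-sharp minor sixth = C#, E, G#, A#.
E#7(#11) = E#, G##, B#, D#, A##.
Shared: none.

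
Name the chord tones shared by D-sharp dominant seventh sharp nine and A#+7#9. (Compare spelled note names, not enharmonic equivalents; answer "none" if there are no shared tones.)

D-sharp dominant seventh sharp nine = D#, F##, A#, C#, E##.
A#+7#9 = A#, C##, E##, G#, B##.
Shared: A#, E##.

A# – E##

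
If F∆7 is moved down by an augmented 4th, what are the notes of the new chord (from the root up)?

Cb, Eb, Gb, Bb

Transposed root: F → Cb (augmented 4th down). So we spell Cb major seventh:
- root: Cb
- major 3rd: Eb
- perfect 5th: Gb
- major 7th: Bb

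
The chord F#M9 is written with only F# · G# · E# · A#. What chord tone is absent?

C#

The full F#M9 chord is F#, A#, C#, E#, G#.
Comparing with the voicing, the perfect 5th (5th) — C# — is absent.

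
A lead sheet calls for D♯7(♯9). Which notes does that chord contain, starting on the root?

D#, F##, A#, C#, E##

Root D#, quality dominant seventh sharp nine:
D# — root
F## — major 3rd
A# — perfect 5th
C# — minor 7th
E## — augmented 9th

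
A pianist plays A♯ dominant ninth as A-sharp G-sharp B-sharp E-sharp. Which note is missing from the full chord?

The full A♯ dominant ninth chord is A-sharp, C-double-sharp, E-sharp, G-sharp, B-sharp.
Comparing with the voicing, the major 3rd (3rd) — C-double-sharp — is absent.

C-double-sharp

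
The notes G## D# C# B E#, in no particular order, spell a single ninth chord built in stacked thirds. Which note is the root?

C#

Arranged so that each adjacent pair is a third by letter name: C# – E# – G## – B – D#.
The bottom of that stack, C#, is the root (this is C# dominant ninth sharp five).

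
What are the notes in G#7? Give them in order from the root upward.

G#7 is a dominant seventh built on G#.
G# — root
B# — major 3rd
D# — perfect 5th
F# — minor 7th

G#, B#, D#, F#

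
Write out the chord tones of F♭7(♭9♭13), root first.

Fb  Ab  Cb  Ebb  Gbb  Dbb

F♭7(♭9♭13) is a dominant seventh flat nine flat thirteen built on Fb.
Root: Fb
Major 3rd (3rd): Ab
Perfect 5th (5th): Cb
Minor 7th (7th): Ebb
Minor 9th (9th): Gbb
Minor 13th (13th): Dbb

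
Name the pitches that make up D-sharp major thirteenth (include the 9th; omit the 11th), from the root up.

D-sharp F-double-sharp A-sharp C-double-sharp E-sharp B-sharp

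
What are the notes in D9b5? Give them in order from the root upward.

D  F♯  A♭  C  E

D9b5 is a dominant ninth flat five built on D.
D — root
F♯ — major 3rd
A♭ — diminished 5th
C — minor 7th
E — major 9th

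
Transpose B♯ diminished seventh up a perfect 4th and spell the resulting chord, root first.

E-sharp  G-sharp  B  D

A perfect 4th up from B-sharp is E-sharp, so the new chord is E-sharp diminished seventh.
root → E-sharp
3rd (minor 3rd) → G-sharp
5th (diminished 5th) → B
7th (diminished 7th) → D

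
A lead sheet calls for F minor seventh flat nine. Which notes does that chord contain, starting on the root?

Root F, quality minor seventh flat nine:
root → F
3rd (minor 3rd) → A-flat
5th (perfect 5th) → C
7th (minor 7th) → E-flat
9th (minor 9th) → G-flat

F A-flat C E-flat G-flat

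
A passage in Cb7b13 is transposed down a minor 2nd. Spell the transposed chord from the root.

Bb – D – F – Ab – Gb

Transposed root: Cb → Bb (minor 2nd down). So we spell Bb dominant seventh flat thirteen:
Root: Bb
Major 3rd (3rd): D
Perfect 5th (5th): F
Minor 7th (7th): Ab
Minor 13th (13th): Gb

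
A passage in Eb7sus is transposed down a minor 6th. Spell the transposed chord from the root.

G, C, D, F

Eb down a minor 6th → G. New chord: G dominant seventh suspended fourth.
G — root
C — perfect 4th
D — perfect 5th
F — minor 7th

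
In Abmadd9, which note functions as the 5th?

Eb

Root of Abmadd9 = Ab. The 5th is a perfect 5th: Ab up a perfect 5th → Eb.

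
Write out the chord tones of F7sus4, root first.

F7sus4: dominant seventh suspended fourth on F.
root → F
4th (perfect 4th) → Bb
5th (perfect 5th) → C
7th (minor 7th) → Eb

F Bb C Eb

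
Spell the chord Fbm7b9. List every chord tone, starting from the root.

F♭, A𝄫, C♭, E𝄫, G𝄫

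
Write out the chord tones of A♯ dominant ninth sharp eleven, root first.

A♯ dominant ninth sharp eleven: dominant ninth sharp eleven on A-sharp.
A-sharp — root
C-double-sharp — major 3rd
E-sharp — perfect 5th
G-sharp — minor 7th
B-sharp — major 9th
D-double-sharp — augmented 11th

A-sharp  C-double-sharp  E-sharp  G-sharp  B-sharp  D-double-sharp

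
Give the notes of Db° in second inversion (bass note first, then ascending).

Abb – Db – Fb

Db° = Db–Fb–Abb; second inversion → fifth (Abb) lowest.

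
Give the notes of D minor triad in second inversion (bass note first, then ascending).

A  D  F

D minor triad = D–F–A; second inversion → fifth (A) lowest.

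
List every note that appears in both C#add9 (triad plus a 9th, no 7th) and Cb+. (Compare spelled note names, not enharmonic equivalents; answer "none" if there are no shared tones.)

none

C#add9: C# E# G# D#
Cb+: Cb Eb G
Common to both → none.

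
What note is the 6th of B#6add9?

B#6add9 is built on B#; its 6th is a major 6th above the root.
A sixth above B uses the letter G, and the major 6th above B# is G##.

G##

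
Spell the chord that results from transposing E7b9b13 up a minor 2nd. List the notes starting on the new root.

F, A, C, Eb, Gb, Db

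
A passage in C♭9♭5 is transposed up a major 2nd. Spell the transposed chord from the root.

D♭, F, A𝄫, C♭, E♭

Transposed root: C♭ → D♭ (major 2nd up). So we spell D♭ dominant ninth flat five:
D♭ — root
F — major 3rd
A𝄫 — diminished 5th
C♭ — minor 7th
E♭ — major 9th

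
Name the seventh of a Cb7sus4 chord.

B𝄫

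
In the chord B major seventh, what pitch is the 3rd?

D-sharp

B major seventh is built on B; its 3rd is a major 3rd above the root.
A third above B uses the letter D, and the major 3rd above B is D-sharp.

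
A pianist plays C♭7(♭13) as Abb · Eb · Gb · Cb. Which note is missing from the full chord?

Bbb

C♭7(♭13) = Cb, Eb, Gb, Bbb, Abb. The voicing lacks the 7th (minor 7th), Bbb.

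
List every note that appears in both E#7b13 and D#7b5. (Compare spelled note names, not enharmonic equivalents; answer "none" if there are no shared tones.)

E#7b13 = E#, G##, B#, D#, C#.
D#7b5 = D#, F##, A, C#.
Shared: D#, C#.

D#, C#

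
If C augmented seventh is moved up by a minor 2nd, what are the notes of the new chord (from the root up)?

Transposed root: C → D-flat (minor 2nd up). So we spell D-flat augmented seventh:
- root: D-flat
- major 3rd: F
- augmented 5th: A
- minor 7th: C-flat

D-flat – F – A – C-flat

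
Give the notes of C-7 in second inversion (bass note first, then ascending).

C-7 = C–Eb–G–Bb; second inversion → fifth (G) lowest.

G, Bb, C, Eb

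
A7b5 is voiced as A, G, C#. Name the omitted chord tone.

Eb

The full A7b5 chord is A, C#, Eb, G.
Comparing with the voicing, the diminished 5th (5th) — Eb — is absent.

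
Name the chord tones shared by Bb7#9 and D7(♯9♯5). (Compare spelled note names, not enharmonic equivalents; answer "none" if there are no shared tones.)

D

Bb7#9 = Bb, D, F, Ab, C#.
D7(♯9♯5) = D, F#, A#, C, E#.
Shared: D.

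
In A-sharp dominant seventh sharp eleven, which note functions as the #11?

Root of A-sharp dominant seventh sharp eleven = A♯. The 11th is an augmented 11th: A♯ up an augmented 11th → D𝄪.

D𝄪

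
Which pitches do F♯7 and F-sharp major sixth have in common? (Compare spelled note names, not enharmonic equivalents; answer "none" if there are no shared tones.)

F♯7: F# A# C# E
F-sharp major sixth: F# A# C# D#
Common to both → F#, A#, C#.

F# – A# – C#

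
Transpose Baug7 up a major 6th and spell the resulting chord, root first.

A major 6th up from B is G#, so the new chord is G# augmented seventh.
root → G#
3rd (major 3rd) → B#
5th (augmented 5th) → D##
7th (minor 7th) → F#

G# – B# – D## – F#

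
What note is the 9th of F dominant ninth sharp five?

F dominant ninth sharp five is built on F; its 9th is a major 9th above the root.
A second above F uses the letter G, and the major 9th above F is G.

G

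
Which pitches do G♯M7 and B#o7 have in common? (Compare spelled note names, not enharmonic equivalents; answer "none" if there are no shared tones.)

B#, D#

G♯M7 = G#, B#, D#, F##.
B#o7 = B#, D#, F#, A.
Shared: B#, D#.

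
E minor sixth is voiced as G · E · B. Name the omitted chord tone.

The full E minor sixth chord is E, G, B, C#.
Comparing with the voicing, the major 6th (6th) — C# — is absent.

C#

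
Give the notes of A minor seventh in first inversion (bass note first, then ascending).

In root position, A minor seventh is A–C–E–G.
First inversion puts the third (C) in the bass.

C, E, G, A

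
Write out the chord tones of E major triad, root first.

E major triad is a major triad built on E.
Root: E
Major 3rd (3rd): G-sharp
Perfect 5th (5th): B

E – G-sharp – B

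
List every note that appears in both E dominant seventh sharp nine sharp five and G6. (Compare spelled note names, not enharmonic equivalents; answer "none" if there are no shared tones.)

E, D

E dominant seventh sharp nine sharp five: E G♯ B♯ D F𝄪
G6: G B D E
Common to both → E, D.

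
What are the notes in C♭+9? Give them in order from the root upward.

Cb, Eb, G, Bbb, Db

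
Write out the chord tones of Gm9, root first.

Root G, quality minor ninth:
root → G
3rd (minor 3rd) → Bb
5th (perfect 5th) → D
7th (minor 7th) → F
9th (major 9th) → A

G  Bb  D  F  A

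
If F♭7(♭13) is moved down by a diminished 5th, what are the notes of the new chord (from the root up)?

Transposed root: Fb → Bb (diminished 5th down). So we spell Bb dominant seventh flat thirteen:
root → Bb
3rd (major 3rd) → D
5th (perfect 5th) → F
7th (minor 7th) → Ab
13th (minor 13th) → Gb

Bb  D  F  Ab  Gb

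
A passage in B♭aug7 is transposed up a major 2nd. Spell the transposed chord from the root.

C  E  G#  Bb

A major 2nd up from Bb is C, so the new chord is C augmented seventh.
root → C
3rd (major 3rd) → E
5th (augmented 5th) → G#
7th (minor 7th) → Bb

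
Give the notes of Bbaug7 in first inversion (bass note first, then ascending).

D F# Ab Bb

Bbaug7 = Bb–D–F#–Ab; first inversion → third (D) lowest.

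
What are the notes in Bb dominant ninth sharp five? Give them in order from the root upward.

Bb dominant ninth sharp five is a dominant ninth sharp five built on B-flat.
Root: B-flat
Major 3rd (3rd): D
Augmented 5th (5th): F-sharp
Minor 7th (7th): A-flat
Major 9th (9th): C

B-flat, D, F-sharp, A-flat, C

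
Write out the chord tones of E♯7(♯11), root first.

E♯7(♯11): dominant seventh sharp eleven on E#.
- root: E#
- major 3rd: G##
- perfect 5th: B#
- minor 7th: D#
- augmented 11th: A##

E#  G##  B#  D#  A##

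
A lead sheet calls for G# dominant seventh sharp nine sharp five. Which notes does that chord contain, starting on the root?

G#, B#, D##, F#, A##

G# dominant seventh sharp nine sharp five: dominant seventh sharp nine sharp five on G#.
- root: G#
- major 3rd: B#
- augmented 5th: D##
- minor 7th: F#
- augmented 9th: A##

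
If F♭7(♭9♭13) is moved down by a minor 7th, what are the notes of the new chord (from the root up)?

Gb Bb Db Fb Abb Ebb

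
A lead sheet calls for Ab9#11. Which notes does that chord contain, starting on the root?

A♭  C  E♭  G♭  B♭  D

Ab9#11: dominant ninth sharp eleven on A♭.
Root: A♭
Major 3rd (3rd): C
Perfect 5th (5th): E♭
Minor 7th (7th): G♭
Major 9th (9th): B♭
Augmented 11th (11th): D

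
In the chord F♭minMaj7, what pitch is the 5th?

Cb

Root of F♭minMaj7 = Fb. The 5th is a perfect 5th: Fb up a perfect 5th → Cb.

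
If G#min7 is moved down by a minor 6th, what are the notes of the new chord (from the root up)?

A minor 6th down from G# is B#, so the new chord is B# minor seventh.
Root: B#
Minor 3rd (3rd): D#
Perfect 5th (5th): F##
Minor 7th (7th): A#

B# D# F## A#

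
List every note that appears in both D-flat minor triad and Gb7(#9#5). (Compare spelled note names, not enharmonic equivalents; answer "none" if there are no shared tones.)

Fb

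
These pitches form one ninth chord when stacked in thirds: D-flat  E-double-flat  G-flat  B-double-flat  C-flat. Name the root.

Arranged so that each adjacent pair is a third by letter name: C-flat – E-double-flat – G-flat – B-double-flat – D-flat.
The bottom of that stack, C-flat, is the root (this is C-flat minor ninth).

C-flat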